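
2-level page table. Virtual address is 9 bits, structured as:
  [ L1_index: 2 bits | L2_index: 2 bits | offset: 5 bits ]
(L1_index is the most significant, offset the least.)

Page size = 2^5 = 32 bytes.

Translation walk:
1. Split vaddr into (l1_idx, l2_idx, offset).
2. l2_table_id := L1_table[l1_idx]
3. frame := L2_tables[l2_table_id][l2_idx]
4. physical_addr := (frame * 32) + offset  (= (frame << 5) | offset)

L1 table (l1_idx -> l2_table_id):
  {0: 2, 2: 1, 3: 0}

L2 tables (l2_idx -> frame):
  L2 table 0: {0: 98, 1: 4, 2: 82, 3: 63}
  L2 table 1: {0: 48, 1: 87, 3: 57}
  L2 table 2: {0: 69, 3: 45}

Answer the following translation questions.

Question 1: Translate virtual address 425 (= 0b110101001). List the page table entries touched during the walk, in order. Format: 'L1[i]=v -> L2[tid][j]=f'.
vaddr = 425 = 0b110101001
Split: l1_idx=3, l2_idx=1, offset=9

Answer: L1[3]=0 -> L2[0][1]=4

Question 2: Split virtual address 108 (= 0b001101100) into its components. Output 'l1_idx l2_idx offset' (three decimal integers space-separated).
vaddr = 108 = 0b001101100
  top 2 bits -> l1_idx = 0
  next 2 bits -> l2_idx = 3
  bottom 5 bits -> offset = 12

Answer: 0 3 12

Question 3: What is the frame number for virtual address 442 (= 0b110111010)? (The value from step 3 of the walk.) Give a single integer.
vaddr = 442: l1_idx=3, l2_idx=1
L1[3] = 0; L2[0][1] = 4

Answer: 4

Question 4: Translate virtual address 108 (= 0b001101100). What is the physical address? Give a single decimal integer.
vaddr = 108 = 0b001101100
Split: l1_idx=0, l2_idx=3, offset=12
L1[0] = 2
L2[2][3] = 45
paddr = 45 * 32 + 12 = 1452

Answer: 1452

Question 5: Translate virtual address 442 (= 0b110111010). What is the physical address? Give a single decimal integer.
vaddr = 442 = 0b110111010
Split: l1_idx=3, l2_idx=1, offset=26
L1[3] = 0
L2[0][1] = 4
paddr = 4 * 32 + 26 = 154

Answer: 154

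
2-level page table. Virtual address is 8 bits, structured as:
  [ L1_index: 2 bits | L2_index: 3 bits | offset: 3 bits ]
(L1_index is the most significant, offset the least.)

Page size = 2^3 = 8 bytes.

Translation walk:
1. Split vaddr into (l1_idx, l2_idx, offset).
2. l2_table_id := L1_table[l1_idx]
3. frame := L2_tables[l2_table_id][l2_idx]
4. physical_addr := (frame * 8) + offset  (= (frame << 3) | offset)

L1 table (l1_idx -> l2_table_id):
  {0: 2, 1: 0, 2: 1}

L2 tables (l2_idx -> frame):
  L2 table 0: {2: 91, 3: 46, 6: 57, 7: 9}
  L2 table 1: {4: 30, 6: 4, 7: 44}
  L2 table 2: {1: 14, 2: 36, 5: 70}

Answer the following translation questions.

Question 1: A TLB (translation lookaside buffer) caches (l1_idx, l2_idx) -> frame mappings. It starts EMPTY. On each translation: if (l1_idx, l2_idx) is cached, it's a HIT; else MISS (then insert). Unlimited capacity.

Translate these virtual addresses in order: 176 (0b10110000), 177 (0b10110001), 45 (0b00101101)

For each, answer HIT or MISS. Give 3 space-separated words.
vaddr=176: (2,6) not in TLB -> MISS, insert
vaddr=177: (2,6) in TLB -> HIT
vaddr=45: (0,5) not in TLB -> MISS, insert

Answer: MISS HIT MISS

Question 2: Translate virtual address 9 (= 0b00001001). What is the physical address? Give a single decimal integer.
vaddr = 9 = 0b00001001
Split: l1_idx=0, l2_idx=1, offset=1
L1[0] = 2
L2[2][1] = 14
paddr = 14 * 8 + 1 = 113

Answer: 113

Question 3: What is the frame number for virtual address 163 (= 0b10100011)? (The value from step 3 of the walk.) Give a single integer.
Answer: 30

Derivation:
vaddr = 163: l1_idx=2, l2_idx=4
L1[2] = 1; L2[1][4] = 30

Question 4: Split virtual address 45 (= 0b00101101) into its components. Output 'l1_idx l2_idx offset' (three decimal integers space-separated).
vaddr = 45 = 0b00101101
  top 2 bits -> l1_idx = 0
  next 3 bits -> l2_idx = 5
  bottom 3 bits -> offset = 5

Answer: 0 5 5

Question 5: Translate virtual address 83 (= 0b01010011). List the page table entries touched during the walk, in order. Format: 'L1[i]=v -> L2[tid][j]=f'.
vaddr = 83 = 0b01010011
Split: l1_idx=1, l2_idx=2, offset=3

Answer: L1[1]=0 -> L2[0][2]=91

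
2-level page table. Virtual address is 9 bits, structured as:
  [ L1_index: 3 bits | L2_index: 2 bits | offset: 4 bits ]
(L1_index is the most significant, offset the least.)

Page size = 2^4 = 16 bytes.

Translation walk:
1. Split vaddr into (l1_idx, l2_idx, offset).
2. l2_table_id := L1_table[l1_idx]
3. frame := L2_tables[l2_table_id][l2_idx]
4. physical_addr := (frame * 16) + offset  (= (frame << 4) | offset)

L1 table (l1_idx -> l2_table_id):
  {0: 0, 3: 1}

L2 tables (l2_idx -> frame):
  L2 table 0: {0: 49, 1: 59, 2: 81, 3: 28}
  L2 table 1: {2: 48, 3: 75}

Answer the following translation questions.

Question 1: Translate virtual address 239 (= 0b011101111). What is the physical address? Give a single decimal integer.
Answer: 783

Derivation:
vaddr = 239 = 0b011101111
Split: l1_idx=3, l2_idx=2, offset=15
L1[3] = 1
L2[1][2] = 48
paddr = 48 * 16 + 15 = 783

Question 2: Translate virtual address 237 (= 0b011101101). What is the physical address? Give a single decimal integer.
Answer: 781

Derivation:
vaddr = 237 = 0b011101101
Split: l1_idx=3, l2_idx=2, offset=13
L1[3] = 1
L2[1][2] = 48
paddr = 48 * 16 + 13 = 781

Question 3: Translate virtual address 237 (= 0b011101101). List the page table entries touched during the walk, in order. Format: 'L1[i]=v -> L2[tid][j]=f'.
vaddr = 237 = 0b011101101
Split: l1_idx=3, l2_idx=2, offset=13

Answer: L1[3]=1 -> L2[1][2]=48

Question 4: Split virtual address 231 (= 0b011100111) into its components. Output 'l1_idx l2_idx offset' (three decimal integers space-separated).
Answer: 3 2 7

Derivation:
vaddr = 231 = 0b011100111
  top 3 bits -> l1_idx = 3
  next 2 bits -> l2_idx = 2
  bottom 4 bits -> offset = 7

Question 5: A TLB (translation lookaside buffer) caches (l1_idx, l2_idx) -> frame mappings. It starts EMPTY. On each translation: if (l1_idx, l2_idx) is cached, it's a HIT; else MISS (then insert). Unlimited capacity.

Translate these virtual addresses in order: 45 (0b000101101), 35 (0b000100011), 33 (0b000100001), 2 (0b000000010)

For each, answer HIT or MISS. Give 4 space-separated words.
vaddr=45: (0,2) not in TLB -> MISS, insert
vaddr=35: (0,2) in TLB -> HIT
vaddr=33: (0,2) in TLB -> HIT
vaddr=2: (0,0) not in TLB -> MISS, insert

Answer: MISS HIT HIT MISS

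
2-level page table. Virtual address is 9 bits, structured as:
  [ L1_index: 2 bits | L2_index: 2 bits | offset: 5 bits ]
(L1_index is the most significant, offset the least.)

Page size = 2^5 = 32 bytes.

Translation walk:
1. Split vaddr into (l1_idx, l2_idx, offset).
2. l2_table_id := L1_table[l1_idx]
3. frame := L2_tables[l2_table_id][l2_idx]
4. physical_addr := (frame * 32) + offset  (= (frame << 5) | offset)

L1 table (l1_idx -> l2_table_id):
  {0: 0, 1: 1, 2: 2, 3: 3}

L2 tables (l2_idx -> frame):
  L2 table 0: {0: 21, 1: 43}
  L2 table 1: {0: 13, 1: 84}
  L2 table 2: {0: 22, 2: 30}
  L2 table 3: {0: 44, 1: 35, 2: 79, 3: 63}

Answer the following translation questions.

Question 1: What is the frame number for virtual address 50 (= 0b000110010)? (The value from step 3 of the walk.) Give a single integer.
vaddr = 50: l1_idx=0, l2_idx=1
L1[0] = 0; L2[0][1] = 43

Answer: 43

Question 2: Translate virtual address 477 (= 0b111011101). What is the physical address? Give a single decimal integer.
vaddr = 477 = 0b111011101
Split: l1_idx=3, l2_idx=2, offset=29
L1[3] = 3
L2[3][2] = 79
paddr = 79 * 32 + 29 = 2557

Answer: 2557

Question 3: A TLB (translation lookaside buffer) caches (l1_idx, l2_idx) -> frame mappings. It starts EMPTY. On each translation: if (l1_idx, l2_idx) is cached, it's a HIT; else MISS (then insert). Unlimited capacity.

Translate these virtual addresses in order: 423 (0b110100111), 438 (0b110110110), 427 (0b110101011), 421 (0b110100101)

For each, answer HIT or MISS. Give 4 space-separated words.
Answer: MISS HIT HIT HIT

Derivation:
vaddr=423: (3,1) not in TLB -> MISS, insert
vaddr=438: (3,1) in TLB -> HIT
vaddr=427: (3,1) in TLB -> HIT
vaddr=421: (3,1) in TLB -> HIT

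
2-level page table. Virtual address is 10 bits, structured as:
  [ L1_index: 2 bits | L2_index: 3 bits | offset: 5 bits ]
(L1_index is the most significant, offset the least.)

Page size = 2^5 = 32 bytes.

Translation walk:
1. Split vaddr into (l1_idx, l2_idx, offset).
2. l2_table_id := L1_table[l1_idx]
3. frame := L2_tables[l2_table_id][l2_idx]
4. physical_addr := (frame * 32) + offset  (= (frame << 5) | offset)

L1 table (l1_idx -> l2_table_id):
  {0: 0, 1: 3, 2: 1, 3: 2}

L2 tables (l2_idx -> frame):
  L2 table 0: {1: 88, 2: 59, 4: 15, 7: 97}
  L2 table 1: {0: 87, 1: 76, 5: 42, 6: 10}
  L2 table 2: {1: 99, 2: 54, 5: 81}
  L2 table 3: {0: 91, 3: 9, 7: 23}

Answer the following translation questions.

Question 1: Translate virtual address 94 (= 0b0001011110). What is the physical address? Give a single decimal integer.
vaddr = 94 = 0b0001011110
Split: l1_idx=0, l2_idx=2, offset=30
L1[0] = 0
L2[0][2] = 59
paddr = 59 * 32 + 30 = 1918

Answer: 1918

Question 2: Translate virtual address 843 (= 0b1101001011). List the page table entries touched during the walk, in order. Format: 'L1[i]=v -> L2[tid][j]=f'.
Answer: L1[3]=2 -> L2[2][2]=54

Derivation:
vaddr = 843 = 0b1101001011
Split: l1_idx=3, l2_idx=2, offset=11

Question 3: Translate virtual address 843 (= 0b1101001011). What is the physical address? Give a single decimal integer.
vaddr = 843 = 0b1101001011
Split: l1_idx=3, l2_idx=2, offset=11
L1[3] = 2
L2[2][2] = 54
paddr = 54 * 32 + 11 = 1739

Answer: 1739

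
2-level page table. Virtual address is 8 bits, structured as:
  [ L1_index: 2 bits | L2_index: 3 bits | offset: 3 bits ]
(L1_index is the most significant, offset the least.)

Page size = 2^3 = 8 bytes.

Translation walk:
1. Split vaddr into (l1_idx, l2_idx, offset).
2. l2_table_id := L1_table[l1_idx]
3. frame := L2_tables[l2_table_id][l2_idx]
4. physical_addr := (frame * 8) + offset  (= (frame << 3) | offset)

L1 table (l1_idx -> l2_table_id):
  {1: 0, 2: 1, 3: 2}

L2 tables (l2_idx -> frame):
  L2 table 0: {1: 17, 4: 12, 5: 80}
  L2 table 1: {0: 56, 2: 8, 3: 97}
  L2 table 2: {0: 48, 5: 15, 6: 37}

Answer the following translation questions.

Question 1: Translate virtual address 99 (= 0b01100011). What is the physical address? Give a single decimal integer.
Answer: 99

Derivation:
vaddr = 99 = 0b01100011
Split: l1_idx=1, l2_idx=4, offset=3
L1[1] = 0
L2[0][4] = 12
paddr = 12 * 8 + 3 = 99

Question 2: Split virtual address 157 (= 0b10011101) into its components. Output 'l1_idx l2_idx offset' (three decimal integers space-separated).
vaddr = 157 = 0b10011101
  top 2 bits -> l1_idx = 2
  next 3 bits -> l2_idx = 3
  bottom 3 bits -> offset = 5

Answer: 2 3 5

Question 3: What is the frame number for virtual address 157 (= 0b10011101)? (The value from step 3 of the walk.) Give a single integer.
Answer: 97

Derivation:
vaddr = 157: l1_idx=2, l2_idx=3
L1[2] = 1; L2[1][3] = 97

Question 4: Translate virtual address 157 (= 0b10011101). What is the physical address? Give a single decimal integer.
Answer: 781

Derivation:
vaddr = 157 = 0b10011101
Split: l1_idx=2, l2_idx=3, offset=5
L1[2] = 1
L2[1][3] = 97
paddr = 97 * 8 + 5 = 781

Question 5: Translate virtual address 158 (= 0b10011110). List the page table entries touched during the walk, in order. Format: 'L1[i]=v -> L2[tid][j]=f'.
Answer: L1[2]=1 -> L2[1][3]=97

Derivation:
vaddr = 158 = 0b10011110
Split: l1_idx=2, l2_idx=3, offset=6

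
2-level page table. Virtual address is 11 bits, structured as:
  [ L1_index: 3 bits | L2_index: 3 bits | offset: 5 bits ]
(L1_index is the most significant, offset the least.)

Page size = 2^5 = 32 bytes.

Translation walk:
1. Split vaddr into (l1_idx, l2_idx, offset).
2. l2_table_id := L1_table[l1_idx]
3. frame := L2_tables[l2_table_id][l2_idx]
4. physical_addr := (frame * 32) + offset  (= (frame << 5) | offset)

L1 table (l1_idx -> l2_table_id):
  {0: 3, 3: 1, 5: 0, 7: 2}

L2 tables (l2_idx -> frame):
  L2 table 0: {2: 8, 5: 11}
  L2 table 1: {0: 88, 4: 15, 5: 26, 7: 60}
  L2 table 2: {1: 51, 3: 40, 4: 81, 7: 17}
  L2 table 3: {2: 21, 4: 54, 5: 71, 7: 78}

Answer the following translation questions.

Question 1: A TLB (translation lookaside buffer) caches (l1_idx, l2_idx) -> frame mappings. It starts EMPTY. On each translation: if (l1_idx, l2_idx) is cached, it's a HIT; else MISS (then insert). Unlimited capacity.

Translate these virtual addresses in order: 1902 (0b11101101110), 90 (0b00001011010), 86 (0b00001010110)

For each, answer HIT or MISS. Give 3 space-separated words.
Answer: MISS MISS HIT

Derivation:
vaddr=1902: (7,3) not in TLB -> MISS, insert
vaddr=90: (0,2) not in TLB -> MISS, insert
vaddr=86: (0,2) in TLB -> HIT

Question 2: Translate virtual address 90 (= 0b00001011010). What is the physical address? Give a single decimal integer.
Answer: 698

Derivation:
vaddr = 90 = 0b00001011010
Split: l1_idx=0, l2_idx=2, offset=26
L1[0] = 3
L2[3][2] = 21
paddr = 21 * 32 + 26 = 698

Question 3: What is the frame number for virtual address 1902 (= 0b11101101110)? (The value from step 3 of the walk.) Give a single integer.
Answer: 40

Derivation:
vaddr = 1902: l1_idx=7, l2_idx=3
L1[7] = 2; L2[2][3] = 40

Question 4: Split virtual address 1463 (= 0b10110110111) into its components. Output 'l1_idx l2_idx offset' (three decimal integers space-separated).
Answer: 5 5 23

Derivation:
vaddr = 1463 = 0b10110110111
  top 3 bits -> l1_idx = 5
  next 3 bits -> l2_idx = 5
  bottom 5 bits -> offset = 23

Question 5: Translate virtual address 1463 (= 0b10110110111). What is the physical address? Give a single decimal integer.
vaddr = 1463 = 0b10110110111
Split: l1_idx=5, l2_idx=5, offset=23
L1[5] = 0
L2[0][5] = 11
paddr = 11 * 32 + 23 = 375

Answer: 375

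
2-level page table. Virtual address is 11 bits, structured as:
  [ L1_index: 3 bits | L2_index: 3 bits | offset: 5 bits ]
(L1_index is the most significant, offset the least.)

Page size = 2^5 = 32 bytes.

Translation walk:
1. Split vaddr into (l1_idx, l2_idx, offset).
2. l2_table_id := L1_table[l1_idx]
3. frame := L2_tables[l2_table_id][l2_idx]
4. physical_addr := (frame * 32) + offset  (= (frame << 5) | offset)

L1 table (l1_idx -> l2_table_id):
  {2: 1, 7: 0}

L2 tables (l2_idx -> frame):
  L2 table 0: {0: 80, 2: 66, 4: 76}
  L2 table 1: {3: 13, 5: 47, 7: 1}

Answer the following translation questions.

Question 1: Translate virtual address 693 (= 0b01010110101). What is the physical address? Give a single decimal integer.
Answer: 1525

Derivation:
vaddr = 693 = 0b01010110101
Split: l1_idx=2, l2_idx=5, offset=21
L1[2] = 1
L2[1][5] = 47
paddr = 47 * 32 + 21 = 1525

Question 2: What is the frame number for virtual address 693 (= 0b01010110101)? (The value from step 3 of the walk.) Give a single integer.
vaddr = 693: l1_idx=2, l2_idx=5
L1[2] = 1; L2[1][5] = 47

Answer: 47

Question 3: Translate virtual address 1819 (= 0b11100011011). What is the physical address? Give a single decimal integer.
Answer: 2587

Derivation:
vaddr = 1819 = 0b11100011011
Split: l1_idx=7, l2_idx=0, offset=27
L1[7] = 0
L2[0][0] = 80
paddr = 80 * 32 + 27 = 2587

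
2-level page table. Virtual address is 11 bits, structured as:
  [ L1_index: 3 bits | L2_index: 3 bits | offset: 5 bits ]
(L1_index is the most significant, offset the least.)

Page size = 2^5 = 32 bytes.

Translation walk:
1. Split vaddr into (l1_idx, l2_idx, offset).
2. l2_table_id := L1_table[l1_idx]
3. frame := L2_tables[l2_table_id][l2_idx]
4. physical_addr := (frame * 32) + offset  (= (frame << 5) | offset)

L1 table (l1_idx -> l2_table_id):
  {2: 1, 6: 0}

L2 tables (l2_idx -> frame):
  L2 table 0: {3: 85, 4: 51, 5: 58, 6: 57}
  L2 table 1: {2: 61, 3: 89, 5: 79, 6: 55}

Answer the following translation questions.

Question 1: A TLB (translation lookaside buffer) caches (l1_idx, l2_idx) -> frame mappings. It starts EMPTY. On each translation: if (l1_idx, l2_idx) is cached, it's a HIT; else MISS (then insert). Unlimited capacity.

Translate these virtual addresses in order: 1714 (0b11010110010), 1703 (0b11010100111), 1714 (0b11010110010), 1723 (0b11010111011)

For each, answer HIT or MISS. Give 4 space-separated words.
vaddr=1714: (6,5) not in TLB -> MISS, insert
vaddr=1703: (6,5) in TLB -> HIT
vaddr=1714: (6,5) in TLB -> HIT
vaddr=1723: (6,5) in TLB -> HIT

Answer: MISS HIT HIT HIT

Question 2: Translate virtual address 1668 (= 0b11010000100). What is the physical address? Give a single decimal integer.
Answer: 1636

Derivation:
vaddr = 1668 = 0b11010000100
Split: l1_idx=6, l2_idx=4, offset=4
L1[6] = 0
L2[0][4] = 51
paddr = 51 * 32 + 4 = 1636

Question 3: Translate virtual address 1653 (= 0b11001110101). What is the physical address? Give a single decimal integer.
Answer: 2741

Derivation:
vaddr = 1653 = 0b11001110101
Split: l1_idx=6, l2_idx=3, offset=21
L1[6] = 0
L2[0][3] = 85
paddr = 85 * 32 + 21 = 2741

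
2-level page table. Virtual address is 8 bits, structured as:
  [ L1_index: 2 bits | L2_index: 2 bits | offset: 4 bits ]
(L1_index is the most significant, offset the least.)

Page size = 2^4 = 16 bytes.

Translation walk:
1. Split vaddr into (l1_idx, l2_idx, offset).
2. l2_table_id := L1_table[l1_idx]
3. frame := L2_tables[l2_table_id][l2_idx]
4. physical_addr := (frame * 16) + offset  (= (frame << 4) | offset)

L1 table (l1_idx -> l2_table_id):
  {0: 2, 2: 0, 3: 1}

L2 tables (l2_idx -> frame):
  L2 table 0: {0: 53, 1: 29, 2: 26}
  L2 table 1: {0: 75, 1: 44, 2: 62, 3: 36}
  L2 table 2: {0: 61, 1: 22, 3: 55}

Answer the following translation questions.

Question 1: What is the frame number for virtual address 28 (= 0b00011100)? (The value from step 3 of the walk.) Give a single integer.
Answer: 22

Derivation:
vaddr = 28: l1_idx=0, l2_idx=1
L1[0] = 2; L2[2][1] = 22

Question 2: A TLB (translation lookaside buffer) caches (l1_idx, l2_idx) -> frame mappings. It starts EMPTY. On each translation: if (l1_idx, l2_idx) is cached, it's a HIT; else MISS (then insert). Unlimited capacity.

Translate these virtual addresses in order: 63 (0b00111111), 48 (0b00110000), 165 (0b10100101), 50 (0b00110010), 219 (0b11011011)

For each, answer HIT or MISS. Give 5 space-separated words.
Answer: MISS HIT MISS HIT MISS

Derivation:
vaddr=63: (0,3) not in TLB -> MISS, insert
vaddr=48: (0,3) in TLB -> HIT
vaddr=165: (2,2) not in TLB -> MISS, insert
vaddr=50: (0,3) in TLB -> HIT
vaddr=219: (3,1) not in TLB -> MISS, insert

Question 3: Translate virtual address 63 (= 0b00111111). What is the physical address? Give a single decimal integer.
Answer: 895

Derivation:
vaddr = 63 = 0b00111111
Split: l1_idx=0, l2_idx=3, offset=15
L1[0] = 2
L2[2][3] = 55
paddr = 55 * 16 + 15 = 895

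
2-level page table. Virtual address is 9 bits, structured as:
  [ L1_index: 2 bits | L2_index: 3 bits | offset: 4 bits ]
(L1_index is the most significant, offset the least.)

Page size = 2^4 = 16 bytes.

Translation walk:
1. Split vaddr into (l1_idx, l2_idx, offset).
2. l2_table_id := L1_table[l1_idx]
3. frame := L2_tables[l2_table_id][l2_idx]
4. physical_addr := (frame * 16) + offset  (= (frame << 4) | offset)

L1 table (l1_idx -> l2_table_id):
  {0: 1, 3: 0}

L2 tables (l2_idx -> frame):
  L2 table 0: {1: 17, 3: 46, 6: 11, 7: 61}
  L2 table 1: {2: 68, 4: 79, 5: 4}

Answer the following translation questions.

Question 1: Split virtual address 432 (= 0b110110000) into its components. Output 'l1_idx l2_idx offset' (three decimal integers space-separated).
vaddr = 432 = 0b110110000
  top 2 bits -> l1_idx = 3
  next 3 bits -> l2_idx = 3
  bottom 4 bits -> offset = 0

Answer: 3 3 0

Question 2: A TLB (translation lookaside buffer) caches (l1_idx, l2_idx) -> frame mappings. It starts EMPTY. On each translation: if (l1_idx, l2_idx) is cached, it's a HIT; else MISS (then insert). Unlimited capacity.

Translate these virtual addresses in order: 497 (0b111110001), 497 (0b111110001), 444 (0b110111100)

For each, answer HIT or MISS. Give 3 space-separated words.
Answer: MISS HIT MISS

Derivation:
vaddr=497: (3,7) not in TLB -> MISS, insert
vaddr=497: (3,7) in TLB -> HIT
vaddr=444: (3,3) not in TLB -> MISS, insert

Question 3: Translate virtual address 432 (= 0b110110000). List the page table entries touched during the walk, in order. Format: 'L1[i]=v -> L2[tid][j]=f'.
vaddr = 432 = 0b110110000
Split: l1_idx=3, l2_idx=3, offset=0

Answer: L1[3]=0 -> L2[0][3]=46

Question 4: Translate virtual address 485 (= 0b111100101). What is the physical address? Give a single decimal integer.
Answer: 181

Derivation:
vaddr = 485 = 0b111100101
Split: l1_idx=3, l2_idx=6, offset=5
L1[3] = 0
L2[0][6] = 11
paddr = 11 * 16 + 5 = 181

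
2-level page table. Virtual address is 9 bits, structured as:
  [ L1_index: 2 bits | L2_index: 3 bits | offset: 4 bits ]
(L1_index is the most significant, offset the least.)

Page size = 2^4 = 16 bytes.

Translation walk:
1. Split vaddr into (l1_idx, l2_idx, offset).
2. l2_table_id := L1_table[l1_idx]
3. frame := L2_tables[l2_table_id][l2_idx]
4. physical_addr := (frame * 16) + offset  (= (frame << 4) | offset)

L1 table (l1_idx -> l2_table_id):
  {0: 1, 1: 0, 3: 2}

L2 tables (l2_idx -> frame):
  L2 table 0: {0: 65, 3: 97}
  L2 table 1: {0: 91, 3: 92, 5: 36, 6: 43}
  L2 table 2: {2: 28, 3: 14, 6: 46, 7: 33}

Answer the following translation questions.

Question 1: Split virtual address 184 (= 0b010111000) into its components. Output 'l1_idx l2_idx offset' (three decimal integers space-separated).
Answer: 1 3 8

Derivation:
vaddr = 184 = 0b010111000
  top 2 bits -> l1_idx = 1
  next 3 bits -> l2_idx = 3
  bottom 4 bits -> offset = 8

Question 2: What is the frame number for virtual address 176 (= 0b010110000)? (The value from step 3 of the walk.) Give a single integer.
vaddr = 176: l1_idx=1, l2_idx=3
L1[1] = 0; L2[0][3] = 97

Answer: 97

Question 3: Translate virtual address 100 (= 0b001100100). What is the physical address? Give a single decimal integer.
Answer: 692

Derivation:
vaddr = 100 = 0b001100100
Split: l1_idx=0, l2_idx=6, offset=4
L1[0] = 1
L2[1][6] = 43
paddr = 43 * 16 + 4 = 692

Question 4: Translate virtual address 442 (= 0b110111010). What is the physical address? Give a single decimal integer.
Answer: 234

Derivation:
vaddr = 442 = 0b110111010
Split: l1_idx=3, l2_idx=3, offset=10
L1[3] = 2
L2[2][3] = 14
paddr = 14 * 16 + 10 = 234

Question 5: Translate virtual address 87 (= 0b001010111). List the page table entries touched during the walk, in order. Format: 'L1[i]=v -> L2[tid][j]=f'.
vaddr = 87 = 0b001010111
Split: l1_idx=0, l2_idx=5, offset=7

Answer: L1[0]=1 -> L2[1][5]=36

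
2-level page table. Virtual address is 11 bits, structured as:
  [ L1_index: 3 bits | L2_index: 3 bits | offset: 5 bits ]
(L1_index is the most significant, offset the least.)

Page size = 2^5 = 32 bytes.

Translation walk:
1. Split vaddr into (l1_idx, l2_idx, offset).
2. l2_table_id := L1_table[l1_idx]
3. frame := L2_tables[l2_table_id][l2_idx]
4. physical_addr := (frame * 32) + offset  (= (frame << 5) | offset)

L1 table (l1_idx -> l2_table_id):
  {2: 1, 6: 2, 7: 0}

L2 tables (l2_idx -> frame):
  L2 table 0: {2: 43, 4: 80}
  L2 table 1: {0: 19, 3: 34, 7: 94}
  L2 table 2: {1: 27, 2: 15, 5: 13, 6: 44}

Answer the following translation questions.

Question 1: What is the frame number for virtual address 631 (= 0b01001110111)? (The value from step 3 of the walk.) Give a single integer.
Answer: 34

Derivation:
vaddr = 631: l1_idx=2, l2_idx=3
L1[2] = 1; L2[1][3] = 34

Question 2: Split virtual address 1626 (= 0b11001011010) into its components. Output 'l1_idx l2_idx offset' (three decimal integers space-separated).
Answer: 6 2 26

Derivation:
vaddr = 1626 = 0b11001011010
  top 3 bits -> l1_idx = 6
  next 3 bits -> l2_idx = 2
  bottom 5 bits -> offset = 26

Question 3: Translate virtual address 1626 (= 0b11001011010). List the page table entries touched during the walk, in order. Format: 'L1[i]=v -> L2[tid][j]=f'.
vaddr = 1626 = 0b11001011010
Split: l1_idx=6, l2_idx=2, offset=26

Answer: L1[6]=2 -> L2[2][2]=15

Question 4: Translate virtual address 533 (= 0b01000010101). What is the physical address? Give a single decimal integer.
vaddr = 533 = 0b01000010101
Split: l1_idx=2, l2_idx=0, offset=21
L1[2] = 1
L2[1][0] = 19
paddr = 19 * 32 + 21 = 629

Answer: 629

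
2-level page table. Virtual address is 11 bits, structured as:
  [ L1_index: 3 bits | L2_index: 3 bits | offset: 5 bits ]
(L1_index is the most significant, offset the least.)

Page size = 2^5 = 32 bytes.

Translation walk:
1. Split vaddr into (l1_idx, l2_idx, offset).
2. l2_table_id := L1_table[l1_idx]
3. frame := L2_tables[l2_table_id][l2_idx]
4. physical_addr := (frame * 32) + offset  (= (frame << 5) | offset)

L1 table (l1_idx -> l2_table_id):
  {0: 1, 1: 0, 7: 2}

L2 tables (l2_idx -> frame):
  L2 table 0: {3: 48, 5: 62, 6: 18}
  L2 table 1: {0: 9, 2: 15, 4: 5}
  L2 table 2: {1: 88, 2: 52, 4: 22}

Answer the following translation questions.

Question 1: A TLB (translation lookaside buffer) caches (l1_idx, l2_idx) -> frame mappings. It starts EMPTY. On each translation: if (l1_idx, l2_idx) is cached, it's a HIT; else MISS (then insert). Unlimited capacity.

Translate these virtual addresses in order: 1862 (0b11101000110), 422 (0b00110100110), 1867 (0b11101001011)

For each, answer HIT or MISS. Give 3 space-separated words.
Answer: MISS MISS HIT

Derivation:
vaddr=1862: (7,2) not in TLB -> MISS, insert
vaddr=422: (1,5) not in TLB -> MISS, insert
vaddr=1867: (7,2) in TLB -> HIT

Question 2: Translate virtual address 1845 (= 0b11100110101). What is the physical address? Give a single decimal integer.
vaddr = 1845 = 0b11100110101
Split: l1_idx=7, l2_idx=1, offset=21
L1[7] = 2
L2[2][1] = 88
paddr = 88 * 32 + 21 = 2837

Answer: 2837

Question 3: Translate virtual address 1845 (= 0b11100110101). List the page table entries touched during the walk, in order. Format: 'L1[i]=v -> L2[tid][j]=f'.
Answer: L1[7]=2 -> L2[2][1]=88

Derivation:
vaddr = 1845 = 0b11100110101
Split: l1_idx=7, l2_idx=1, offset=21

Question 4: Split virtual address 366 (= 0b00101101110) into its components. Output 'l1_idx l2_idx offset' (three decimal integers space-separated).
Answer: 1 3 14

Derivation:
vaddr = 366 = 0b00101101110
  top 3 bits -> l1_idx = 1
  next 3 bits -> l2_idx = 3
  bottom 5 bits -> offset = 14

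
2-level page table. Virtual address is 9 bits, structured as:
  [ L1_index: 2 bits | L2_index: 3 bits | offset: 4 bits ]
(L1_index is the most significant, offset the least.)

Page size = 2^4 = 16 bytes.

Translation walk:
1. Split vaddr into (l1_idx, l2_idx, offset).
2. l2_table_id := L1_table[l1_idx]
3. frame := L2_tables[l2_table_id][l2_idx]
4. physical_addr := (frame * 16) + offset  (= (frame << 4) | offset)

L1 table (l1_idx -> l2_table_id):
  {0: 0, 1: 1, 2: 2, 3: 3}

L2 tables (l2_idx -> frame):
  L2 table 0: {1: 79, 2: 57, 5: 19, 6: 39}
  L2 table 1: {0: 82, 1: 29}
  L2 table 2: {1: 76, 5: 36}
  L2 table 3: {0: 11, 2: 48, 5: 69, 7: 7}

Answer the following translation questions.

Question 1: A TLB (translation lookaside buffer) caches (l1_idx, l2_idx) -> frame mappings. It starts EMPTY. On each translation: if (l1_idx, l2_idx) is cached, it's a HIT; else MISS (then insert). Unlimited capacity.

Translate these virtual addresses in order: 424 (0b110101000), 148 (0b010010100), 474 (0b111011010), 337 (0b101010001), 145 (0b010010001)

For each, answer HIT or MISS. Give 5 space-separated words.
vaddr=424: (3,2) not in TLB -> MISS, insert
vaddr=148: (1,1) not in TLB -> MISS, insert
vaddr=474: (3,5) not in TLB -> MISS, insert
vaddr=337: (2,5) not in TLB -> MISS, insert
vaddr=145: (1,1) in TLB -> HIT

Answer: MISS MISS MISS MISS HIT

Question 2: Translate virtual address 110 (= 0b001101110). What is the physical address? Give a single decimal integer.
Answer: 638

Derivation:
vaddr = 110 = 0b001101110
Split: l1_idx=0, l2_idx=6, offset=14
L1[0] = 0
L2[0][6] = 39
paddr = 39 * 16 + 14 = 638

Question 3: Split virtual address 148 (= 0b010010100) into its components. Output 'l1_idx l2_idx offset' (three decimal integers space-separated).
vaddr = 148 = 0b010010100
  top 2 bits -> l1_idx = 1
  next 3 bits -> l2_idx = 1
  bottom 4 bits -> offset = 4

Answer: 1 1 4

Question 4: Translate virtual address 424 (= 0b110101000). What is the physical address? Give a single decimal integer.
vaddr = 424 = 0b110101000
Split: l1_idx=3, l2_idx=2, offset=8
L1[3] = 3
L2[3][2] = 48
paddr = 48 * 16 + 8 = 776

Answer: 776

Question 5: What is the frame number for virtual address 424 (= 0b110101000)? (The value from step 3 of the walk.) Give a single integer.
vaddr = 424: l1_idx=3, l2_idx=2
L1[3] = 3; L2[3][2] = 48

Answer: 48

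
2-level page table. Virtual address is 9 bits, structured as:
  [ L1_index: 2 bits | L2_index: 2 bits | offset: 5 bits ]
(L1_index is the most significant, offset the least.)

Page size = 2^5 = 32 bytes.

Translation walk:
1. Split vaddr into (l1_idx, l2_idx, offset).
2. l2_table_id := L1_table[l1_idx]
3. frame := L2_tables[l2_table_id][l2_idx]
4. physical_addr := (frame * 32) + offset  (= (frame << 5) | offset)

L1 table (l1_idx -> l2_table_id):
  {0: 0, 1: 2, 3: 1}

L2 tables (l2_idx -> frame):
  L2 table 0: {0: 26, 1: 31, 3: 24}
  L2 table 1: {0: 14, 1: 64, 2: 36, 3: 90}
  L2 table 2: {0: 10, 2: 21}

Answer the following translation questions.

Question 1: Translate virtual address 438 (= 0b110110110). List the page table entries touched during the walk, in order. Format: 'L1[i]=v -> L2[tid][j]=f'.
Answer: L1[3]=1 -> L2[1][1]=64

Derivation:
vaddr = 438 = 0b110110110
Split: l1_idx=3, l2_idx=1, offset=22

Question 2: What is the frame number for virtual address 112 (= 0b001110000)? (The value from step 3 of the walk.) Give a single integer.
vaddr = 112: l1_idx=0, l2_idx=3
L1[0] = 0; L2[0][3] = 24

Answer: 24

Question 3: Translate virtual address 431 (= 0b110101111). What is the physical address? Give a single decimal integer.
Answer: 2063

Derivation:
vaddr = 431 = 0b110101111
Split: l1_idx=3, l2_idx=1, offset=15
L1[3] = 1
L2[1][1] = 64
paddr = 64 * 32 + 15 = 2063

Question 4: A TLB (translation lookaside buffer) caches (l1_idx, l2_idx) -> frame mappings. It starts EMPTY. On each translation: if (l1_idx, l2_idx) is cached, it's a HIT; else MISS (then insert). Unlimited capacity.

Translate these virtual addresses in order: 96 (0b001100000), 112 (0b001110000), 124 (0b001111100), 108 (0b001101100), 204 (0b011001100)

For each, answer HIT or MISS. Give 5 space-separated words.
Answer: MISS HIT HIT HIT MISS

Derivation:
vaddr=96: (0,3) not in TLB -> MISS, insert
vaddr=112: (0,3) in TLB -> HIT
vaddr=124: (0,3) in TLB -> HIT
vaddr=108: (0,3) in TLB -> HIT
vaddr=204: (1,2) not in TLB -> MISS, insert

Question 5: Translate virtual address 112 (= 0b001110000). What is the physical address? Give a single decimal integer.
Answer: 784

Derivation:
vaddr = 112 = 0b001110000
Split: l1_idx=0, l2_idx=3, offset=16
L1[0] = 0
L2[0][3] = 24
paddr = 24 * 32 + 16 = 784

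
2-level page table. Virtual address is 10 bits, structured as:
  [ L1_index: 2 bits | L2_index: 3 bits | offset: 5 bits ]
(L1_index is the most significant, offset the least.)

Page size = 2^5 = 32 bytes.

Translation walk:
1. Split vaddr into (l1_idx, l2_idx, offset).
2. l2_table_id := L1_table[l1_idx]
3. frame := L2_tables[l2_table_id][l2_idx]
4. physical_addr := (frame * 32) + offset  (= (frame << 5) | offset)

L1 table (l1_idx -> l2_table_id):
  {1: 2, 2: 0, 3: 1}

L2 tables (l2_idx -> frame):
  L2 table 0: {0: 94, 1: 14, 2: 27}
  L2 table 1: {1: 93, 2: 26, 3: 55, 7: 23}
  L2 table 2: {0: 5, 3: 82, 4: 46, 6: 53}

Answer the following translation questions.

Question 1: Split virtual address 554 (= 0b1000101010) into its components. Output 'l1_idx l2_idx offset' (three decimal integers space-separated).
vaddr = 554 = 0b1000101010
  top 2 bits -> l1_idx = 2
  next 3 bits -> l2_idx = 1
  bottom 5 bits -> offset = 10

Answer: 2 1 10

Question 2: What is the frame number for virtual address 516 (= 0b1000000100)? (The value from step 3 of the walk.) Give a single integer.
vaddr = 516: l1_idx=2, l2_idx=0
L1[2] = 0; L2[0][0] = 94

Answer: 94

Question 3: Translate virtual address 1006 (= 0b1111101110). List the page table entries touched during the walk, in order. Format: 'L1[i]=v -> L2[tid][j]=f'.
Answer: L1[3]=1 -> L2[1][7]=23

Derivation:
vaddr = 1006 = 0b1111101110
Split: l1_idx=3, l2_idx=7, offset=14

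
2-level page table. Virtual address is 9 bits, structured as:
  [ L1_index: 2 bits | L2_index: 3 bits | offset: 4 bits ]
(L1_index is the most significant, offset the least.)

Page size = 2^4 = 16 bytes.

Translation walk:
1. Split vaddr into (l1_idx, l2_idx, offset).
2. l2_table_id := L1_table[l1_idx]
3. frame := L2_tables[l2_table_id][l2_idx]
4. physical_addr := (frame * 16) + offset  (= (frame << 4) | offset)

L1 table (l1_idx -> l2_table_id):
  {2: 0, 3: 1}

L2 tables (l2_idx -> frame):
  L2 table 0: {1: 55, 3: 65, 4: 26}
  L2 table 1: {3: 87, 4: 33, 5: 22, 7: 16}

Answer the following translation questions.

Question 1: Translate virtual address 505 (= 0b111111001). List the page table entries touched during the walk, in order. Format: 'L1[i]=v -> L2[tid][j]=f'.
Answer: L1[3]=1 -> L2[1][7]=16

Derivation:
vaddr = 505 = 0b111111001
Split: l1_idx=3, l2_idx=7, offset=9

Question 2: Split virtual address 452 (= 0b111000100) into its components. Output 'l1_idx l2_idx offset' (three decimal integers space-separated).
Answer: 3 4 4

Derivation:
vaddr = 452 = 0b111000100
  top 2 bits -> l1_idx = 3
  next 3 bits -> l2_idx = 4
  bottom 4 bits -> offset = 4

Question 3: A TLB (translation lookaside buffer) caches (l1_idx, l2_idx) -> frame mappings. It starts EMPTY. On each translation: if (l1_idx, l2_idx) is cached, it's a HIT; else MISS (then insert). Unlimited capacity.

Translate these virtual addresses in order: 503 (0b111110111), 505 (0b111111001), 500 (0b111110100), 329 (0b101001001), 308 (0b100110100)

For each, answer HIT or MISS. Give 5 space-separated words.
Answer: MISS HIT HIT MISS MISS

Derivation:
vaddr=503: (3,7) not in TLB -> MISS, insert
vaddr=505: (3,7) in TLB -> HIT
vaddr=500: (3,7) in TLB -> HIT
vaddr=329: (2,4) not in TLB -> MISS, insert
vaddr=308: (2,3) not in TLB -> MISS, insert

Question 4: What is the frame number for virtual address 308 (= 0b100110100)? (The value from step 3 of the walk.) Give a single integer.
vaddr = 308: l1_idx=2, l2_idx=3
L1[2] = 0; L2[0][3] = 65

Answer: 65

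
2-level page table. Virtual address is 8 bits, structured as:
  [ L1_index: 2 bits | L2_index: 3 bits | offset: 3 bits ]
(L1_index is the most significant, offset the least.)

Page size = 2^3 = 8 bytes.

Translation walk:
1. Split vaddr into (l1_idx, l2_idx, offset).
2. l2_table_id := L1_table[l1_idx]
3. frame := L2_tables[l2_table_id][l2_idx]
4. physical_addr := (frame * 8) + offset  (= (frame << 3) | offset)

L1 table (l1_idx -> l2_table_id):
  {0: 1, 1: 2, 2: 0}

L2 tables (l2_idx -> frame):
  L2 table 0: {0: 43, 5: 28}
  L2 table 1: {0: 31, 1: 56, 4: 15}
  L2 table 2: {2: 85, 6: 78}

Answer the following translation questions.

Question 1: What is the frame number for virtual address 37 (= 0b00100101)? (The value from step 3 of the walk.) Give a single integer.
vaddr = 37: l1_idx=0, l2_idx=4
L1[0] = 1; L2[1][4] = 15

Answer: 15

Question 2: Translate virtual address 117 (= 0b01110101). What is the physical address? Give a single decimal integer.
vaddr = 117 = 0b01110101
Split: l1_idx=1, l2_idx=6, offset=5
L1[1] = 2
L2[2][6] = 78
paddr = 78 * 8 + 5 = 629

Answer: 629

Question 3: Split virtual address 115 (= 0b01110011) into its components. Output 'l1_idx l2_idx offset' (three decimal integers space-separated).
vaddr = 115 = 0b01110011
  top 2 bits -> l1_idx = 1
  next 3 bits -> l2_idx = 6
  bottom 3 bits -> offset = 3

Answer: 1 6 3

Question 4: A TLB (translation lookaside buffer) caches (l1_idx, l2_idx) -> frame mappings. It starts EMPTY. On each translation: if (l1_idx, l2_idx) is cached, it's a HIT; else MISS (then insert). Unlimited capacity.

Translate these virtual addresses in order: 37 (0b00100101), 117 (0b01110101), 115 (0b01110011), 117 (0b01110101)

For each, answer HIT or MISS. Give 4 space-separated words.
vaddr=37: (0,4) not in TLB -> MISS, insert
vaddr=117: (1,6) not in TLB -> MISS, insert
vaddr=115: (1,6) in TLB -> HIT
vaddr=117: (1,6) in TLB -> HIT

Answer: MISS MISS HIT HIT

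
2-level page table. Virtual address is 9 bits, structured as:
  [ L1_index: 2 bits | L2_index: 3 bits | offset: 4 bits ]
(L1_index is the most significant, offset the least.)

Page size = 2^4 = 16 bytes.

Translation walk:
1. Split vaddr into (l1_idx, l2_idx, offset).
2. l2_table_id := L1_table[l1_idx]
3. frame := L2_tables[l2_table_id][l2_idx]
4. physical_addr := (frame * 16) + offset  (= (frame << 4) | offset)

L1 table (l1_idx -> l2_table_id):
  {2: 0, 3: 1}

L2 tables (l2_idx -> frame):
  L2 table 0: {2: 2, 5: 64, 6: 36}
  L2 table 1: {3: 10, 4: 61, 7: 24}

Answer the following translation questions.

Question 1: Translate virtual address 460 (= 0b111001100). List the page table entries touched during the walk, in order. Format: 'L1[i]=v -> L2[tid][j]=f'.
Answer: L1[3]=1 -> L2[1][4]=61

Derivation:
vaddr = 460 = 0b111001100
Split: l1_idx=3, l2_idx=4, offset=12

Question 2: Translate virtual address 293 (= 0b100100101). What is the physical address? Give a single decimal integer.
vaddr = 293 = 0b100100101
Split: l1_idx=2, l2_idx=2, offset=5
L1[2] = 0
L2[0][2] = 2
paddr = 2 * 16 + 5 = 37

Answer: 37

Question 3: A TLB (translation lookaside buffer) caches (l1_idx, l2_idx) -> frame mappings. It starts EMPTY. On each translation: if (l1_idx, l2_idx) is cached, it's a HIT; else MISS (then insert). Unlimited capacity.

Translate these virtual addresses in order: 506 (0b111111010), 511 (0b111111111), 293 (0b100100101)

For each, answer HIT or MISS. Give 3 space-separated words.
Answer: MISS HIT MISS

Derivation:
vaddr=506: (3,7) not in TLB -> MISS, insert
vaddr=511: (3,7) in TLB -> HIT
vaddr=293: (2,2) not in TLB -> MISS, insert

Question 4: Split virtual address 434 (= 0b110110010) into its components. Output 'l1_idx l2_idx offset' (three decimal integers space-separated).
Answer: 3 3 2

Derivation:
vaddr = 434 = 0b110110010
  top 2 bits -> l1_idx = 3
  next 3 bits -> l2_idx = 3
  bottom 4 bits -> offset = 2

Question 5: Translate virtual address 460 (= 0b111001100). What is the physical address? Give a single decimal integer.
Answer: 988

Derivation:
vaddr = 460 = 0b111001100
Split: l1_idx=3, l2_idx=4, offset=12
L1[3] = 1
L2[1][4] = 61
paddr = 61 * 16 + 12 = 988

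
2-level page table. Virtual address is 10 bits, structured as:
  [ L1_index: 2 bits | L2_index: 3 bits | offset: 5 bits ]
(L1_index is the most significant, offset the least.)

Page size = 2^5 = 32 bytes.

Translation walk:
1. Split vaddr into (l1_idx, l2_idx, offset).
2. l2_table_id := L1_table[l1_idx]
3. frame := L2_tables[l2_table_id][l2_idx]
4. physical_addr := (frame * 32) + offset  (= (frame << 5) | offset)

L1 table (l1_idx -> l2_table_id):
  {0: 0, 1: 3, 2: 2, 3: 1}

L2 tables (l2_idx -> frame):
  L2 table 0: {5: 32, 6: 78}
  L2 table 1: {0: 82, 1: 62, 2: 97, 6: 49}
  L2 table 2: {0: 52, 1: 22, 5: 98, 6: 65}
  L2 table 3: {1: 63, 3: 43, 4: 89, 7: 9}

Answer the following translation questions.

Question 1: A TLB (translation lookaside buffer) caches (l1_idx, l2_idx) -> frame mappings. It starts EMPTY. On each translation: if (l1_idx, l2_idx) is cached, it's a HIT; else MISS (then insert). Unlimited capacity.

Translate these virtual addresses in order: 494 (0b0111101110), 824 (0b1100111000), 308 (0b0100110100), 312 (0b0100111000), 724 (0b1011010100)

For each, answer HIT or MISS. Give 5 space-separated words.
vaddr=494: (1,7) not in TLB -> MISS, insert
vaddr=824: (3,1) not in TLB -> MISS, insert
vaddr=308: (1,1) not in TLB -> MISS, insert
vaddr=312: (1,1) in TLB -> HIT
vaddr=724: (2,6) not in TLB -> MISS, insert

Answer: MISS MISS MISS HIT MISS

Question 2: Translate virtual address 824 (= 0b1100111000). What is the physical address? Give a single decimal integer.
vaddr = 824 = 0b1100111000
Split: l1_idx=3, l2_idx=1, offset=24
L1[3] = 1
L2[1][1] = 62
paddr = 62 * 32 + 24 = 2008

Answer: 2008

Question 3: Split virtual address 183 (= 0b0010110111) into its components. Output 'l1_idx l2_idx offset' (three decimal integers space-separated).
vaddr = 183 = 0b0010110111
  top 2 bits -> l1_idx = 0
  next 3 bits -> l2_idx = 5
  bottom 5 bits -> offset = 23

Answer: 0 5 23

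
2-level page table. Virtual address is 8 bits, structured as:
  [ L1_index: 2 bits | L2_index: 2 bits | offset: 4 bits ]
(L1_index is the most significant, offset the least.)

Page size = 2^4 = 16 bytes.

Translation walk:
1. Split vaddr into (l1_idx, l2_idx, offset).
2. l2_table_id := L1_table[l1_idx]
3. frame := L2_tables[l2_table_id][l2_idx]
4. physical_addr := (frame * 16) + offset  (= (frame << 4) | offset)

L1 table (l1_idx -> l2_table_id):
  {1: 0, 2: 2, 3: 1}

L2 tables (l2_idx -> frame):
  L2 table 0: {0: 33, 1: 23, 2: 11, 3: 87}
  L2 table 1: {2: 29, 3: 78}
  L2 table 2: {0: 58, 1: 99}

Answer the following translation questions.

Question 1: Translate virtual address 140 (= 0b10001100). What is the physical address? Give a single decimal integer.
vaddr = 140 = 0b10001100
Split: l1_idx=2, l2_idx=0, offset=12
L1[2] = 2
L2[2][0] = 58
paddr = 58 * 16 + 12 = 940

Answer: 940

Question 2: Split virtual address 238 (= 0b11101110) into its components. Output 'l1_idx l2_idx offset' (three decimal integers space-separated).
Answer: 3 2 14

Derivation:
vaddr = 238 = 0b11101110
  top 2 bits -> l1_idx = 3
  next 2 bits -> l2_idx = 2
  bottom 4 bits -> offset = 14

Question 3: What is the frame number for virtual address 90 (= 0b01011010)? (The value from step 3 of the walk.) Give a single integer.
Answer: 23

Derivation:
vaddr = 90: l1_idx=1, l2_idx=1
L1[1] = 0; L2[0][1] = 23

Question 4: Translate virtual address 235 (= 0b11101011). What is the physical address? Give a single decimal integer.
Answer: 475

Derivation:
vaddr = 235 = 0b11101011
Split: l1_idx=3, l2_idx=2, offset=11
L1[3] = 1
L2[1][2] = 29
paddr = 29 * 16 + 11 = 475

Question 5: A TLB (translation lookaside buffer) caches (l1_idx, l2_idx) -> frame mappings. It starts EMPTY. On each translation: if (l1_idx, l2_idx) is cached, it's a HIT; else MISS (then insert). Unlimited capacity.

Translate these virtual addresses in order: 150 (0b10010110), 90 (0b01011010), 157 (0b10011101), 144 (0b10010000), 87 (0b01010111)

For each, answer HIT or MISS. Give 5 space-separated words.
Answer: MISS MISS HIT HIT HIT

Derivation:
vaddr=150: (2,1) not in TLB -> MISS, insert
vaddr=90: (1,1) not in TLB -> MISS, insert
vaddr=157: (2,1) in TLB -> HIT
vaddr=144: (2,1) in TLB -> HIT
vaddr=87: (1,1) in TLB -> HIT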